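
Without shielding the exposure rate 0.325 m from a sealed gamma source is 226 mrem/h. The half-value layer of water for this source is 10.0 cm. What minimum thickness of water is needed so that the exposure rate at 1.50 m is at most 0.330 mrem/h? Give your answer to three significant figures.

50.1 cm

At 1.50 m, distance alone gives (0.325/1.50)² = 0.04694, so 226 × 0.04694 = 10.61 mrem/h.
Further attenuation needed: 10.61/0.330 = 32.15.
n = log₂(32.15) = 5.007 half-value layers.
Thickness = 5.007 × 10.0 cm = 50.07 cm.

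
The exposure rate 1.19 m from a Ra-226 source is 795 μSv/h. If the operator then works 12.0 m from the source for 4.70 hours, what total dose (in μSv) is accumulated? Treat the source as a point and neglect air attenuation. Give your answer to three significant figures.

36.7 μSv

Using I₁d₁² = I₂d₂², rate at 12.0 m:
795 × (1.19/12.0)² = 795 × 0.009834 = 7.818 μSv/h.
Dose = rate × time = 7.818 μSv/h × 4.700 h = 36.74 μSv.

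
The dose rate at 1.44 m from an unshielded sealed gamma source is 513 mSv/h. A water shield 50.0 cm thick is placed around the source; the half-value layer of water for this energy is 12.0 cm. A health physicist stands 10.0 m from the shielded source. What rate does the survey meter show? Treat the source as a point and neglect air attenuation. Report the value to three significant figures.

Distance alone: 513 × (1.44/10.0)² = 513 × 0.02074 = 10.64 mSv/h.
Shield: 50.0/12.0 = 4.167 half-value layers → attenuation 2^(−4.167) = 0.05567.
Combined: 10.64 × 0.05567 = 0.5923 mSv/h.

0.592 mSv/h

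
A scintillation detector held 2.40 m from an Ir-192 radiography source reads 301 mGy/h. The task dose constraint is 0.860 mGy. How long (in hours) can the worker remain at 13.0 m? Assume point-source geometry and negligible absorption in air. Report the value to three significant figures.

0.0838 h

By the inverse-square law, rate at 13.0 m:
301 × (2.40/13.0)² = 301 × 0.03408 = 10.26 mGy/h.
Stay time = 0.860 mGy ÷ 10.26 mGy/h = 0.08382 h.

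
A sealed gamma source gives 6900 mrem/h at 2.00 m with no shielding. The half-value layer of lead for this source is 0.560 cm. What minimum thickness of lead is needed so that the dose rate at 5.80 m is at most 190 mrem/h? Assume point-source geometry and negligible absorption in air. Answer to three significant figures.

At 5.80 m, distance alone gives (2.00/5.80)² = 0.1189, so 6900 × 0.1189 = 820.4 mrem/h.
Further attenuation needed: 820.4/190 = 4.318.
n = log₂(4.318) = 2.110 half-value layers.
Thickness = 2.110 × 0.560 cm = 1.182 cm.

1.18 cm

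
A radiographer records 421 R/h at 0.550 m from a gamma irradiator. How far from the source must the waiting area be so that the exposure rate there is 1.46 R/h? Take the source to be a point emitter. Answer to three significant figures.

Applying the 1/r² law, d₂ = d₁·√(I₁/I₂).
I₁/I₂ = 421/1.46 = 288.4, so d₂ = 0.550 × √288.4 = 9.340 m.

9.34 m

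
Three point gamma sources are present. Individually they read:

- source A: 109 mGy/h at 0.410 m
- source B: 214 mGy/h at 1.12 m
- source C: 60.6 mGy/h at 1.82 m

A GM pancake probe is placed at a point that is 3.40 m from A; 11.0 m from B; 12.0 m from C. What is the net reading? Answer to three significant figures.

Each source contributes Iᵢ·(dᵢ/rᵢ)²; contributions add.
A: 109 × (0.410/3.40)² = 1.585 mGy/h
B: 214 × (1.12/11.0)² = 2.219 mGy/h
C: 60.6 × (1.82/12.0)² = 1.394 mGy/h
Total = 1.585 + 2.219 + 1.394 = 5.198 mGy/h.

5.20 mGy/h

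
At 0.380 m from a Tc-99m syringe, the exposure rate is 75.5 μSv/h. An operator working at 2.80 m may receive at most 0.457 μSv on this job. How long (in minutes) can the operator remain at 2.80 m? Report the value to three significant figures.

19.7 min

Intensity scales as (d₁/d₂)², so rate at 2.80 m:
(0.380/2.80)² = 0.01842, so 75.5 × 0.01842 = 1.391 μSv/h.
Stay time = 0.457 μSv ÷ 1.391 μSv/h = 0.3285 h = 19.71 min.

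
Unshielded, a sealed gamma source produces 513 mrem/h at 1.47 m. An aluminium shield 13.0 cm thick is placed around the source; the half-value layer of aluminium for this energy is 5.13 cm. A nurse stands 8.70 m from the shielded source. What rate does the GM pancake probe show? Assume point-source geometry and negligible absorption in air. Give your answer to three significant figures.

2.53 mrem/h

Distance alone: 513 × (1.47/8.70)² = 513 × 0.02855 = 14.65 mrem/h.
Shield: 13.0/5.13 = 2.534 half-value layers → attenuation 2^(−2.534) = 0.1727.
Combined: 14.65 × 0.1727 = 2.530 mrem/h.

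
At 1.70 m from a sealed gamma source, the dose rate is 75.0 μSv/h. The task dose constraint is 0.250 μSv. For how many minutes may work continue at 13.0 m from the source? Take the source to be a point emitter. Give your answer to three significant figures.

11.7 min

Using I₁d₁² = I₂d₂², rate at 13.0 m:
75.0 × (1.70/13.0)² = 75.0 × 0.01710 = 1.282 μSv/h.
Stay time = 0.250 μSv ÷ 1.282 μSv/h = 0.1950 h = 11.70 min.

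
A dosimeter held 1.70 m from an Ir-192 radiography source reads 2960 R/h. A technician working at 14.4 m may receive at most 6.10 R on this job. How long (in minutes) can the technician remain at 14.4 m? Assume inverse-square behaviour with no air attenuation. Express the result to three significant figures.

8.87 min

Using I₁d₁² = I₂d₂², rate at 14.4 m:
(1.70/14.4)² = 0.01394, so 2960 × 0.01394 = 41.26 R/h.
Stay time = 6.10 R ÷ 41.26 R/h = 0.1478 h = 8.868 min.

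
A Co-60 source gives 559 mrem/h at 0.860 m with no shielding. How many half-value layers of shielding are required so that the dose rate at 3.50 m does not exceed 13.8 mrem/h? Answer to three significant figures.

1.29 half-value layers

At 3.50 m, distance alone gives (0.860/3.50)² = 0.06038, so 559 × 0.06038 = 33.75 mrem/h.
Further attenuation needed: 33.75/13.8 = 2.446.
n = log₂(2.446) = 1.290 half-value layers.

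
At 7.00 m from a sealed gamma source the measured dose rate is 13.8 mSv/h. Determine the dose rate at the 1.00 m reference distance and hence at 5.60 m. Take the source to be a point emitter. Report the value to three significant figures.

676 mSv/h; 21.6 mSv/h

Since intensity falls as 1/r²,
At 1.00 m: (7.00/1.00)² = 49.00, so 13.8 × 49.00 = 676.2 mSv/h
At 5.60 m: (1.00/5.60)² = 0.03189, so 676.2 × 0.03189 = 21.56 mSv/h.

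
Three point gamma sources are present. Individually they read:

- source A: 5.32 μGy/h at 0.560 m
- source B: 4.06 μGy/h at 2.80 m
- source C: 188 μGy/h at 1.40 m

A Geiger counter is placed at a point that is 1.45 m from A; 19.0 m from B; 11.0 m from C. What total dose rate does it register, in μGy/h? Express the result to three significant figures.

By superposition, sum each source's inverse-square contribution:
A: 5.32 × (0.560/1.45)² = 0.7935 μGy/h
B: 4.06 × (2.80/19.0)² = 0.08817 μGy/h
C: 188 × (1.40/11.0)² = 3.045 μGy/h
Total = 0.7935 + 0.08817 + 3.045 = 3.927 μGy/h.

3.93 μGy/h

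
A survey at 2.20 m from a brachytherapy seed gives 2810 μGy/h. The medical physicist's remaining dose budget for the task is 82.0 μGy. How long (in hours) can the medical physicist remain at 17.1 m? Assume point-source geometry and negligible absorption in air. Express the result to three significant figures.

1.76 h

Using I₁d₁² = I₂d₂², rate at 17.1 m:
2810 × (2.20/17.1)² = 2810 × 0.01655 = 46.51 μGy/h.
Stay time = 82.0 μGy ÷ 46.51 μGy/h = 1.763 h.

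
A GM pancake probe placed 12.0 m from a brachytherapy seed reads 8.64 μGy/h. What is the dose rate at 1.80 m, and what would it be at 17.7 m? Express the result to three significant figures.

By the inverse-square law,
At 1.80 m: (12.0/1.80)² = 44.44, so 8.64 × 44.44 = 384.0 μGy/h
At 17.7 m: (1.80/17.7)² = 0.01034, so 384.0 × 0.01034 = 3.971 μGy/h.

384 μGy/h; 3.97 μGy/h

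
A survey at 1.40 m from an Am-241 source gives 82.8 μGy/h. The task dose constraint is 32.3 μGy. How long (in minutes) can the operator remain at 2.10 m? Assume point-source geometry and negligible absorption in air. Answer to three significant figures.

Since intensity falls as 1/r², rate at 2.10 m:
(1.40/2.10)² = 0.4444, so 82.8 × 0.4444 = 36.80 μGy/h.
Stay time = 32.3 μGy ÷ 36.80 μGy/h = 0.8777 h = 52.66 min.

52.7 min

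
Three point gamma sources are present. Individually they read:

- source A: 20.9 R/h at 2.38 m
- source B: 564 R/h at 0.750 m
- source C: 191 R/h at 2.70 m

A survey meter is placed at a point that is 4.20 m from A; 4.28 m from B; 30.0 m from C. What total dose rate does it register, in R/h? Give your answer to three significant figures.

25.6 R/h

Each source contributes Iᵢ·(dᵢ/rᵢ)²; contributions add.
A: 20.9 × (2.38/4.20)² = 6.711 R/h
B: 564 × (0.750/4.28)² = 17.32 R/h
C: 191 × (2.70/30.0)² = 1.547 R/h
Total = 6.711 + 17.32 + 1.547 = 25.58 R/h.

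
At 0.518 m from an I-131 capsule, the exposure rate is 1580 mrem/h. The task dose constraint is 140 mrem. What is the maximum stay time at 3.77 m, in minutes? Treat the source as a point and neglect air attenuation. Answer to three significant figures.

By the inverse-square law, rate at 3.77 m:
1580 × (0.518/3.77)² = 1580 × 0.01888 = 29.83 mrem/h.
Stay time = 140 mrem ÷ 29.83 mrem/h = 4.693 h = 281.6 min.

282 min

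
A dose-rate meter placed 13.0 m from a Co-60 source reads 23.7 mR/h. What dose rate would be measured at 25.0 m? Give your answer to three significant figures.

6.41 mR/h

Using I₁d₁² = I₂d₂², scaling from 13.0 m to 25.0 m:
(13.0/25.0)² = 0.2704, so 23.7 × 0.2704 = 6.408 mR/h.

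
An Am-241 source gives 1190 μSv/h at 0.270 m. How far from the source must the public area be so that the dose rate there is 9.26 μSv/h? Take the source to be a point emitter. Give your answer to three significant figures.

Intensity scales as (d₁/d₂)², so d₂ = d₁·√(I₁/I₂).
I₁/I₂ = 1190/9.26 = 128.5, so d₂ = 0.270 × √128.5 = 3.061 m.

3.06 m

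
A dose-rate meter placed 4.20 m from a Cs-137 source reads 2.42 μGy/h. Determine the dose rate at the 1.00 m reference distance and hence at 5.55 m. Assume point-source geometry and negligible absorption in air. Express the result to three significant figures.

By the inverse-square law,
At 1.00 m: (4.20/1.00)² = 17.64, so 2.42 × 17.64 = 42.69 μGy/h
At 5.55 m: (1.00/5.55)² = 0.03246, so 42.69 × 0.03246 = 1.386 μGy/h.

42.7 μGy/h; 1.39 μGy/h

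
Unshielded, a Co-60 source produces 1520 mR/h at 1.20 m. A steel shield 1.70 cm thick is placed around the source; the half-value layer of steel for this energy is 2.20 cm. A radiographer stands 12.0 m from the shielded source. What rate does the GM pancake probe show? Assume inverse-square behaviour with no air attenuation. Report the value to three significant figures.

8.90 mR/h

Distance alone: 1520 × (1.20/12.0)² = 1520 × 0.01000 = 15.20 mR/h.
Shield: 1.70/2.20 = 0.7727 half-value layers → attenuation 2^(−0.7727) = 0.5853.
Combined: 15.20 × 0.5853 = 8.897 mR/h.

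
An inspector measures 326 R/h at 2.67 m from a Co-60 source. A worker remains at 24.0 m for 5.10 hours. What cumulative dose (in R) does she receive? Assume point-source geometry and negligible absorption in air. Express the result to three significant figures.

20.6 R

Since intensity falls as 1/r², rate at 24.0 m:
326 × (2.67/24.0)² = 326 × 0.01238 = 4.036 R/h.
Dose = rate × time = 4.036 R/h × 5.100 h = 20.58 R.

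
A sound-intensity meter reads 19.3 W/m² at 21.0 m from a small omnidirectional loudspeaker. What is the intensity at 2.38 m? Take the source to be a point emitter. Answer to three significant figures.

Applying the 1/r² law, the rate at 2.38 m is
19.3 × (21.0/2.38)² = 19.3 × 77.85 = 1503 W/m².

1500 W/m²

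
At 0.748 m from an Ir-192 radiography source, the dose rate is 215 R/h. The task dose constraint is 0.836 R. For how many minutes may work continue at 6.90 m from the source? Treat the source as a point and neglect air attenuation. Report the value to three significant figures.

19.9 min

Since intensity falls as 1/r², rate at 6.90 m:
215 × (0.748/6.90)² = 215 × 0.01175 = 2.526 R/h.
Stay time = 0.836 R ÷ 2.526 R/h = 0.3310 h = 19.86 min.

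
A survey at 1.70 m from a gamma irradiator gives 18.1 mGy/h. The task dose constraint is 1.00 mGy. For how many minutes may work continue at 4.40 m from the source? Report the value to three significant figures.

22.2 min

Intensity scales as (d₁/d₂)², so rate at 4.40 m:
(1.70/4.40)² = 0.1493, so 18.1 × 0.1493 = 2.702 mGy/h.
Stay time = 1.00 mGy ÷ 2.702 mGy/h = 0.3701 h = 22.21 min.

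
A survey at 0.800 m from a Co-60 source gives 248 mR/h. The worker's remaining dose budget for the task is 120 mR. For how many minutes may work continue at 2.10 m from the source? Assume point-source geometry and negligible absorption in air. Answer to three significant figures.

200 min

Applying the 1/r² law, rate at 2.10 m:
248 × (0.800/2.10)² = 248 × 0.1451 = 35.98 mR/h.
Stay time = 120 mR ÷ 35.98 mR/h = 3.335 h = 200.1 min.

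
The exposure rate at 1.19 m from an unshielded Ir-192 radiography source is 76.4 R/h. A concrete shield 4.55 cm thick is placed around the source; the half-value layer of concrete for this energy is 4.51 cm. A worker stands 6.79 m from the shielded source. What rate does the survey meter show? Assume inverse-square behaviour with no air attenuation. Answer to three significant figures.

1.17 R/h

Distance alone: (1.19/6.79)² = 0.03072, so 76.4 × 0.03072 = 2.347 R/h.
Shield: 4.55/4.51 = 1.009 half-value layers → attenuation 2^(−1.009) = 0.4969.
Combined: 2.347 × 0.4969 = 1.166 R/h.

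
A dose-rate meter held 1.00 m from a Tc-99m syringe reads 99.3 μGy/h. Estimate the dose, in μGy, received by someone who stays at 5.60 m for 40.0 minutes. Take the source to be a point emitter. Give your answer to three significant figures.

2.11 μGy

Intensity scales as (d₁/d₂)², so rate at 5.60 m:
99.3 × (1.00/5.60)² = 99.3 × 0.03189 = 3.167 μGy/h.
Dose = rate × time = 3.167 μGy/h × 0.6667 h = 2.111 μGy.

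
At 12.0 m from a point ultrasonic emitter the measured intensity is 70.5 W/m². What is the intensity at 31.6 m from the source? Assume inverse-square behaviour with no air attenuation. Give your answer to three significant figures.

10.2 W/m²

Using I₁d₁² = I₂d₂², scaling from 12.0 m to 31.6 m:
(12.0/31.6)² = 0.1442, so 70.5 × 0.1442 = 10.17 W/m².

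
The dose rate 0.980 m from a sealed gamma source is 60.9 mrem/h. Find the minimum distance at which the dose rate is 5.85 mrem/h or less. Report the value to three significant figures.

3.16 m

By the inverse-square law, d₂ = d₁·√(I₁/I₂).
I₁/I₂ = 60.9/5.85 = 10.41, so d₂ = 0.980 × √10.41 = 3.162 m.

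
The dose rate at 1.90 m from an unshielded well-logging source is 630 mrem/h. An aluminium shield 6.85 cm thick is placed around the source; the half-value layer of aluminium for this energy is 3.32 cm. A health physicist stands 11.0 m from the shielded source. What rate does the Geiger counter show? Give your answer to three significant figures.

4.50 mrem/h

Distance alone: (1.90/11.0)² = 0.02983, so 630 × 0.02983 = 18.79 mrem/h.
Shield: 6.85/3.32 = 2.063 half-value layers → attenuation 2^(−2.063) = 0.2393.
Combined: 18.79 × 0.2393 = 4.496 mrem/h.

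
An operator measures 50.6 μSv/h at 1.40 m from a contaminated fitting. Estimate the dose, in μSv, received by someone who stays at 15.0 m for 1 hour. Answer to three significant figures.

0.441 μSv

Intensity scales as (d₁/d₂)², so rate at 15.0 m:
50.6 × (1.40/15.0)² = 50.6 × 0.008711 = 0.4408 μSv/h.
Dose = rate × time = 0.4408 μSv/h × 1.000 h = 0.4408 μSv.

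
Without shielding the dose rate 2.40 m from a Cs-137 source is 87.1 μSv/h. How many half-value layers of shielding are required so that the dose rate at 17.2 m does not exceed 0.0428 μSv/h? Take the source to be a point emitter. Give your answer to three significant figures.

At 17.2 m, distance alone gives (2.40/17.2)² = 0.01947, so 87.1 × 0.01947 = 1.696 μSv/h.
Further attenuation needed: 1.696/0.0428 = 39.63.
n = log₂(39.63) = 5.309 half-value layers.

5.31 half-value layers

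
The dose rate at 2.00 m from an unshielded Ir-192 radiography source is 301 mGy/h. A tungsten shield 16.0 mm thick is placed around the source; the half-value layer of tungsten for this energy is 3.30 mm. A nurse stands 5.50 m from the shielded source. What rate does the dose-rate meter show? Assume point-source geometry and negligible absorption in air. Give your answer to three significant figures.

1.38 mGy/h

Distance alone: (2.00/5.50)² = 0.1322, so 301 × 0.1322 = 39.79 mGy/h.
Shield: 16.0/3.30 = 4.848 half-value layers → attenuation 2^(−4.848) = 0.03472.
Combined: 39.79 × 0.03472 = 1.382 mGy/h.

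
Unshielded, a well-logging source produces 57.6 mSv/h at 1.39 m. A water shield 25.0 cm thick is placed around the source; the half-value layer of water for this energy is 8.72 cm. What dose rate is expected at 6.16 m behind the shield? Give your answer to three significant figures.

0.402 mSv/h

Distance alone: (1.39/6.16)² = 0.05092, so 57.6 × 0.05092 = 2.933 mSv/h.
Shield: 25.0/8.72 = 2.867 half-value layers → attenuation 2^(−2.867) = 0.1371.
Combined: 2.933 × 0.1371 = 0.4021 mSv/h.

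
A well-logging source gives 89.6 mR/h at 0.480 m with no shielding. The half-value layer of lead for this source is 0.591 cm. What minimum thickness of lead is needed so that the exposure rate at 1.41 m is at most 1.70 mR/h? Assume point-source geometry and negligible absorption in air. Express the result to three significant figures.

1.54 cm

At 1.41 m, distance alone gives 89.6 × (0.480/1.41)² = 89.6 × 0.1159 = 10.38 mR/h.
Further attenuation needed: 10.38/1.70 = 6.106.
n = log₂(6.106) = 2.610 half-value layers.
Thickness = 2.610 × 0.591 cm = 1.543 cm.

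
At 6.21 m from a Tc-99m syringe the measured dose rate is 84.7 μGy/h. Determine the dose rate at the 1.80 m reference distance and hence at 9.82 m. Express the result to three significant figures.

1010 μGy/h; 33.9 μGy/h

Applying the 1/r² law,
At 1.80 m: 84.7 × (6.21/1.80)² = 84.7 × 11.90 = 1008 μGy/h
At 9.82 m: (1.80/9.82)² = 0.03360, so 1008 × 0.03360 = 33.87 μGy/h.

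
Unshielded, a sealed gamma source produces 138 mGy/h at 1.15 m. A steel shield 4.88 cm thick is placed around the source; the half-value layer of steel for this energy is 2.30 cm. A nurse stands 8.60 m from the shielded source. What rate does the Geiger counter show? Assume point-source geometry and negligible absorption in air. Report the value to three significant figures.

0.567 mGy/h

Distance alone: 138 × (1.15/8.60)² = 138 × 0.01788 = 2.467 mGy/h.
Shield: 4.88/2.30 = 2.122 half-value layers → attenuation 2^(−2.122) = 0.2297.
Combined: 2.467 × 0.2297 = 0.5667 mGy/h.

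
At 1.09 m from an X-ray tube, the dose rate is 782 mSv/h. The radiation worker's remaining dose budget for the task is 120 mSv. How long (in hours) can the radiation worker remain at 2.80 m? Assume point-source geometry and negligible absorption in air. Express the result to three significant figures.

Intensity scales as (d₁/d₂)², so rate at 2.80 m:
782 × (1.09/2.80)² = 782 × 0.1515 = 118.5 mSv/h.
Stay time = 120 mSv ÷ 118.5 mSv/h = 1.013 h.

1.01 h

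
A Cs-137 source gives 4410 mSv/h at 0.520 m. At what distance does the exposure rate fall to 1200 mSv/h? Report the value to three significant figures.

0.997 m

Applying the 1/r² law, d₂ = d₁·√(I₁/I₂).
I₁/I₂ = 4410/1200 = 3.675, so d₂ = 0.520 × √3.675 = 0.9969 m.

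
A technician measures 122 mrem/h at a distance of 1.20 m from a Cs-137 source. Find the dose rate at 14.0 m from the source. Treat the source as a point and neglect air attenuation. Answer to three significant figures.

0.896 mrem/h

Applying the 1/r² law, the rate at 14.0 m is
(1.20/14.0)² = 0.007347, so 122 × 0.007347 = 0.8963 mrem/h.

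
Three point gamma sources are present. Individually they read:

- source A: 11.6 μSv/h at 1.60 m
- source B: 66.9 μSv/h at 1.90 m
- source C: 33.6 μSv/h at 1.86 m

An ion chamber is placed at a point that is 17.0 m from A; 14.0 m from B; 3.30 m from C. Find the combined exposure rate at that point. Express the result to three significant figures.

12.0 μSv/h

By superposition, sum each source's inverse-square contribution:
A: 11.6 × (1.60/17.0)² = 0.1028 μSv/h
B: 66.9 × (1.90/14.0)² = 1.232 μSv/h
C: 33.6 × (1.86/3.30)² = 10.67 μSv/h
Total = 0.1028 + 1.232 + 10.67 = 12.00 μSv/h.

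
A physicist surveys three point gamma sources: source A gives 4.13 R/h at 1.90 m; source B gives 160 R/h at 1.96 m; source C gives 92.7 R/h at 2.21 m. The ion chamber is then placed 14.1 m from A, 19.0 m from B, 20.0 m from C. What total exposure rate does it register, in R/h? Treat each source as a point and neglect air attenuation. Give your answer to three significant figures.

Each source contributes Iᵢ·(dᵢ/rᵢ)²; contributions add.
A: 4.13 × (1.90/14.1)² = 0.07499 R/h
B: 160 × (1.96/19.0)² = 1.703 R/h
C: 92.7 × (2.21/20.0)² = 1.132 R/h
Total = 0.07499 + 1.703 + 1.132 = 2.910 R/h.

2.91 R/h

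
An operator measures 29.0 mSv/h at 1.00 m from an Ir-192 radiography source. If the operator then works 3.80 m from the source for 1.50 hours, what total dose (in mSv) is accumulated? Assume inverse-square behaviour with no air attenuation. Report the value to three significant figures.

Applying the 1/r² law, rate at 3.80 m:
(1.00/3.80)² = 0.06925, so 29.0 × 0.06925 = 2.008 mSv/h.
Dose = rate × time = 2.008 mSv/h × 1.500 h = 3.012 mSv.

3.01 mSv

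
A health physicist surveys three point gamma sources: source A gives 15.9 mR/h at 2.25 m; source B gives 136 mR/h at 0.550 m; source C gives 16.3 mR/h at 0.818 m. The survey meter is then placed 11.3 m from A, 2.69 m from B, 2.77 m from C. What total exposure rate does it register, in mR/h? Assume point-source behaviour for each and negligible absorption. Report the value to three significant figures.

Each source contributes Iᵢ·(dᵢ/rᵢ)²; contributions add.
A: 15.9 × (2.25/11.3)² = 0.6304 mR/h
B: 136 × (0.550/2.69)² = 5.685 mR/h
C: 16.3 × (0.818/2.77)² = 1.421 mR/h
Total = 0.6304 + 5.685 + 1.421 = 7.736 mR/h.

7.74 mR/h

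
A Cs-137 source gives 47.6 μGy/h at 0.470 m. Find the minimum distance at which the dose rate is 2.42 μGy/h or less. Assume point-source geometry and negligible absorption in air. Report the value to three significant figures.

Intensity scales as (d₁/d₂)², so d₂ = d₁·√(I₁/I₂).
I₁/I₂ = 47.6/2.42 = 19.67, so d₂ = 0.470 × √19.67 = 2.084 m.

2.08 m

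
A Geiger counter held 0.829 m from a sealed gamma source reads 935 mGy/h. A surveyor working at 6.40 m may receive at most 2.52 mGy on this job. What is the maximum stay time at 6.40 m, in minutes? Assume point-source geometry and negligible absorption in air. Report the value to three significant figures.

Since intensity falls as 1/r², rate at 6.40 m:
935 × (0.829/6.40)² = 935 × 0.01678 = 15.69 mGy/h.
Stay time = 2.52 mGy ÷ 15.69 mGy/h = 0.1606 h = 9.636 min.

9.64 min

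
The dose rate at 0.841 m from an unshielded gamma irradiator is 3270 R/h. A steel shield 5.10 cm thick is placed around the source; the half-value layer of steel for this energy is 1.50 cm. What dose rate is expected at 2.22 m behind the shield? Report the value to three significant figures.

Distance alone: (0.841/2.22)² = 0.1435, so 3270 × 0.1435 = 469.2 R/h.
Shield: 5.10/1.50 = 3.400 half-value layers → attenuation 2^(−3.400) = 0.09473.
Combined: 469.2 × 0.09473 = 44.45 R/h.

44.5 R/h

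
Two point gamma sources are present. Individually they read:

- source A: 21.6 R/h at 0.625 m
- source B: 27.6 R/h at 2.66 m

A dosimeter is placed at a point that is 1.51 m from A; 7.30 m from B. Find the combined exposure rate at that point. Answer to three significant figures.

7.37 R/h

Each source contributes Iᵢ·(dᵢ/rᵢ)²; contributions add.
A: 21.6 × (0.625/1.51)² = 3.700 R/h
B: 27.6 × (2.66/7.30)² = 3.665 R/h
Total = 3.700 + 3.665 = 7.365 R/h.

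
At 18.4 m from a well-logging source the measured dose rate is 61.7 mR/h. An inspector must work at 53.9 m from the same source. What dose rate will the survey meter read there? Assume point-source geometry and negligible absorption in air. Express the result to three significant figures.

7.19 mR/h

Using I₁d₁² = I₂d₂², scaling from 18.4 m to 53.9 m:
(18.4/53.9)² = 0.1165, so 61.7 × 0.1165 = 7.188 mR/h.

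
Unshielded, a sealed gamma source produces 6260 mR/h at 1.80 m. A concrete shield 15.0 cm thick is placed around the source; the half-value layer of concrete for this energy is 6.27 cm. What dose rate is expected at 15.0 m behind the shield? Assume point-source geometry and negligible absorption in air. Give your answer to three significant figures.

17.2 mR/h

Distance alone: (1.80/15.0)² = 0.01440, so 6260 × 0.01440 = 90.14 mR/h.
Shield: 15.0/6.27 = 2.392 half-value layers → attenuation 2^(−2.392) = 0.1905.
Combined: 90.14 × 0.1905 = 17.17 mR/h.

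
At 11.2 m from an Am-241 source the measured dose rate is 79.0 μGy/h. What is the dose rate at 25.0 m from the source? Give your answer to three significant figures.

Since intensity falls as 1/r², scaling from 11.2 m to 25.0 m:
(11.2/25.0)² = 0.2007, so 79.0 × 0.2007 = 15.86 μGy/h.

15.9 μGy/h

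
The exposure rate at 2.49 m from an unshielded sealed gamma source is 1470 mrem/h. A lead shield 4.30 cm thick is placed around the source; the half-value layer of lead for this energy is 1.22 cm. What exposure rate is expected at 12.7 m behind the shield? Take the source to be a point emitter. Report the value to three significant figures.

Distance alone: 1470 × (2.49/12.7)² = 1470 × 0.03844 = 56.51 mrem/h.
Shield: 4.30/1.22 = 3.525 half-value layers → attenuation 2^(−3.525) = 0.08687.
Combined: 56.51 × 0.08687 = 4.909 mrem/h.

4.91 mrem/h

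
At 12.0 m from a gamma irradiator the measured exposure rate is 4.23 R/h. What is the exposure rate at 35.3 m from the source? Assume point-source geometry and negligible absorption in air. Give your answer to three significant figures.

0.489 R/h

Since intensity falls as 1/r², scaling from 12.0 m to 35.3 m:
4.23 × (12.0/35.3)² = 4.23 × 0.1156 = 0.4890 R/h.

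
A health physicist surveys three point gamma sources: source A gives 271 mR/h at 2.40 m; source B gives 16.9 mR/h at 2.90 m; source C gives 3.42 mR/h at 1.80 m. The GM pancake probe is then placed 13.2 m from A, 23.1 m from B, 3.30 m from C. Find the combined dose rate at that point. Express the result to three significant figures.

Each source contributes Iᵢ·(dᵢ/rᵢ)²; contributions add.
A: 271 × (2.40/13.2)² = 8.959 mR/h
B: 16.9 × (2.90/23.1)² = 0.2664 mR/h
C: 3.42 × (1.80/3.30)² = 1.018 mR/h
Total = 8.959 + 0.2664 + 1.018 = 10.24 mR/h.

10.2 mR/h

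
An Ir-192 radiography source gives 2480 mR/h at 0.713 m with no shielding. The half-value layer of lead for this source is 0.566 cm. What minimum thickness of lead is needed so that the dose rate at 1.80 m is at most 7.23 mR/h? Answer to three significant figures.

At 1.80 m, distance alone gives 2480 × (0.713/1.80)² = 2480 × 0.1569 = 389.1 mR/h.
Further attenuation needed: 389.1/7.23 = 53.82.
n = log₂(53.82) = 5.750 half-value layers.
Thickness = 5.750 × 0.566 cm = 3.254 cm.

3.25 cm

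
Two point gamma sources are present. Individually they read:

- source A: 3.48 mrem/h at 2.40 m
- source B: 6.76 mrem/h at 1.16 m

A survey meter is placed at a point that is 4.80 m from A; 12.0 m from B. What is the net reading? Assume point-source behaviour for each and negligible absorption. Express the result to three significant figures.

0.933 mrem/h

By superposition, sum each source's inverse-square contribution:
A: 3.48 × (2.40/4.80)² = 0.8700 mrem/h
B: 6.76 × (1.16/12.0)² = 0.06317 mrem/h
Total = 0.8700 + 0.06317 = 0.9332 mrem/h.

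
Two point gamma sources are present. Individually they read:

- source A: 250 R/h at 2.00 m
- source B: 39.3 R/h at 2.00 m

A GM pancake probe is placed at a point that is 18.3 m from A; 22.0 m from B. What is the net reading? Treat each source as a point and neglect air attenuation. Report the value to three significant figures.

By superposition, sum each source's inverse-square contribution:
A: 250 × (2.00/18.3)² = 2.986 R/h
B: 39.3 × (2.00/22.0)² = 0.3248 R/h
Total = 2.986 + 0.3248 = 3.311 R/h.

3.31 R/h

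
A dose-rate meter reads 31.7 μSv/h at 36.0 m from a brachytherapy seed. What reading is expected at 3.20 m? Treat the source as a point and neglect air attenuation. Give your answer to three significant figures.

4010 μSv/h

Applying the 1/r² law, the rate at 3.20 m is
31.7 × (36.0/3.20)² = 31.7 × 126.6 = 4013 μSv/h.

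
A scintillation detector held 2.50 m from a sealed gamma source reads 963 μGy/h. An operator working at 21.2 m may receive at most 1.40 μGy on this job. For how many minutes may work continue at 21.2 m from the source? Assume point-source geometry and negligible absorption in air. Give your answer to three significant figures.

6.27 min

Using I₁d₁² = I₂d₂², rate at 21.2 m:
(2.50/21.2)² = 0.01391, so 963 × 0.01391 = 13.40 μGy/h.
Stay time = 1.40 μGy ÷ 13.40 μGy/h = 0.1045 h = 6.270 min.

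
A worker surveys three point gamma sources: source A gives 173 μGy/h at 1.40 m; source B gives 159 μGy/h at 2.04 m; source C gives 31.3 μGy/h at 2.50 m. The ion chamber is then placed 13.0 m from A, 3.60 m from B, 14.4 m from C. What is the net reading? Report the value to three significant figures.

54.0 μGy/h

Each source contributes Iᵢ·(dᵢ/rᵢ)²; contributions add.
A: 173 × (1.40/13.0)² = 2.006 μGy/h
B: 159 × (2.04/3.60)² = 51.06 μGy/h
C: 31.3 × (2.50/14.4)² = 0.9434 μGy/h
Total = 2.006 + 51.06 + 0.9434 = 54.01 μGy/h.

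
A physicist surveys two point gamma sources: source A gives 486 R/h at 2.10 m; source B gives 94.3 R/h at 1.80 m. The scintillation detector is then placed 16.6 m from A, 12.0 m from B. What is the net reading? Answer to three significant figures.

By superposition, sum each source's inverse-square contribution:
A: 486 × (2.10/16.6)² = 7.778 R/h
B: 94.3 × (1.80/12.0)² = 2.122 R/h
Total = 7.778 + 2.122 = 9.900 R/h.

9.90 R/h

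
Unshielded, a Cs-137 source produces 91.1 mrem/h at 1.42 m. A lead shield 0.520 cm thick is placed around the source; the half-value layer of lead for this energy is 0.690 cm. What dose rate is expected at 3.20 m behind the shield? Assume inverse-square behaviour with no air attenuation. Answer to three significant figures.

Distance alone: 91.1 × (1.42/3.20)² = 91.1 × 0.1969 = 17.94 mrem/h.
Shield: 0.520/0.690 = 0.7536 half-value layers → attenuation 2^(−0.7536) = 0.5931.
Combined: 17.94 × 0.5931 = 10.64 mrem/h.

10.6 mrem/h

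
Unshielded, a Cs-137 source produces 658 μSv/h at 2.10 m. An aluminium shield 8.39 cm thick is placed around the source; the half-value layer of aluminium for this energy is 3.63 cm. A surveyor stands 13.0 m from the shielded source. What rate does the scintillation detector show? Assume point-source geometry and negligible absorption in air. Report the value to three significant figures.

Distance alone: 658 × (2.10/13.0)² = 658 × 0.02609 = 17.17 μSv/h.
Shield: 8.39/3.63 = 2.311 half-value layers → attenuation 2^(−2.311) = 0.2015.
Combined: 17.17 × 0.2015 = 3.460 μSv/h.

3.46 μSv/h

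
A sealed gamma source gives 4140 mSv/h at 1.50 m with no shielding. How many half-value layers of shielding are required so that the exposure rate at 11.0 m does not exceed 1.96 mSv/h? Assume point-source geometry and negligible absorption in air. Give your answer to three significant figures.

5.30 half-value layers

At 11.0 m, distance alone gives (1.50/11.0)² = 0.01860, so 4140 × 0.01860 = 77.00 mSv/h.
Further attenuation needed: 77.00/1.96 = 39.29.
n = log₂(39.29) = 5.296 half-value layers.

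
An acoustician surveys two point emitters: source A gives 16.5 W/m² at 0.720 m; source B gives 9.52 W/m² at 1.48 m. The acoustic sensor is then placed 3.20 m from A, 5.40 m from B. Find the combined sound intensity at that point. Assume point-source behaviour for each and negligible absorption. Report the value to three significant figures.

By superposition, sum each source's inverse-square contribution:
A: 16.5 × (0.720/3.20)² = 0.8353 W/m²
B: 9.52 × (1.48/5.40)² = 0.7151 W/m²
Total = 0.8353 + 0.7151 = 1.550 W/m².

1.55 W/m²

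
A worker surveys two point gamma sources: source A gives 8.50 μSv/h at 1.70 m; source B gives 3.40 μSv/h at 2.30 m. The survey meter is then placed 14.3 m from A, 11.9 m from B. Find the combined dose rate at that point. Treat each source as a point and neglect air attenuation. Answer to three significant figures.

0.247 μSv/h

Each source contributes Iᵢ·(dᵢ/rᵢ)²; contributions add.
A: 8.50 × (1.70/14.3)² = 0.1201 μSv/h
B: 3.40 × (2.30/11.9)² = 0.1270 μSv/h
Total = 0.1201 + 0.1270 = 0.2471 μSv/h.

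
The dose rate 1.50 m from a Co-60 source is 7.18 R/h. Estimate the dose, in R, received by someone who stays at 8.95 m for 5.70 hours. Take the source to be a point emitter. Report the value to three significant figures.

1.15 R

By the inverse-square law, rate at 8.95 m:
7.18 × (1.50/8.95)² = 7.18 × 0.02809 = 0.2017 R/h.
Dose = rate × time = 0.2017 R/h × 5.700 h = 1.150 R.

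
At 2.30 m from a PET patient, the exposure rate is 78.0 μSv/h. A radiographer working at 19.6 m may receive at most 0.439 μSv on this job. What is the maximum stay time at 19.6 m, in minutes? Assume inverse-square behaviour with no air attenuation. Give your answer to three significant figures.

Since intensity falls as 1/r², rate at 19.6 m:
78.0 × (2.30/19.6)² = 78.0 × 0.01377 = 1.074 μSv/h.
Stay time = 0.439 μSv ÷ 1.074 μSv/h = 0.4088 h = 24.53 min.

24.5 min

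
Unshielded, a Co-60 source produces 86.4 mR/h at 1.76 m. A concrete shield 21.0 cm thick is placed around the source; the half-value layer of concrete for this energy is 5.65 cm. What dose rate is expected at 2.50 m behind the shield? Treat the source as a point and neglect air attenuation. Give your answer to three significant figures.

3.26 mR/h

Distance alone: 86.4 × (1.76/2.50)² = 86.4 × 0.4956 = 42.82 mR/h.
Shield: 21.0/5.65 = 3.717 half-value layers → attenuation 2^(−3.717) = 0.07605.
Combined: 42.82 × 0.07605 = 3.256 mR/h.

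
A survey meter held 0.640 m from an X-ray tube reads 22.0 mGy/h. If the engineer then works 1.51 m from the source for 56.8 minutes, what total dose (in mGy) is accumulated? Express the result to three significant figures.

By the inverse-square law, rate at 1.51 m:
22.0 × (0.640/1.51)² = 22.0 × 0.1796 = 3.951 mGy/h.
Dose = rate × time = 3.951 mGy/h × 0.9467 h = 3.740 mGy.

3.74 mGy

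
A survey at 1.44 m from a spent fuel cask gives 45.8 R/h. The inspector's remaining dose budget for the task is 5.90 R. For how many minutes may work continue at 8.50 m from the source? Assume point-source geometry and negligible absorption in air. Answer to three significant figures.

Using I₁d₁² = I₂d₂², rate at 8.50 m:
45.8 × (1.44/8.50)² = 45.8 × 0.02870 = 1.314 R/h.
Stay time = 5.90 R ÷ 1.314 R/h = 4.490 h = 269.4 min.

269 min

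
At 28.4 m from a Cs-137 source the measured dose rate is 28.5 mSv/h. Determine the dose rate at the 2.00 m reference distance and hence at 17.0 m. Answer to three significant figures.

5750 mSv/h; 79.5 mSv/h

Intensity scales as (d₁/d₂)², so
At 2.00 m: (28.4/2.00)² = 201.6, so 28.5 × 201.6 = 5746 mSv/h
At 17.0 m: 5746 × (2.00/17.0)² = 5746 × 0.01384 = 79.52 mSv/h.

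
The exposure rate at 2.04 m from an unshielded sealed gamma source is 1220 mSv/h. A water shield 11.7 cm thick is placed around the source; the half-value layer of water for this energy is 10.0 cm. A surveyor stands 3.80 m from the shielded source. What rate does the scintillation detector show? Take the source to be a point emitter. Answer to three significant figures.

156 mSv/h

Distance alone: 1220 × (2.04/3.80)² = 1220 × 0.2882 = 351.6 mSv/h.
Shield: 11.7/10.0 = 1.170 half-value layers → attenuation 2^(−1.170) = 0.4444.
Combined: 351.6 × 0.4444 = 156.3 mSv/h.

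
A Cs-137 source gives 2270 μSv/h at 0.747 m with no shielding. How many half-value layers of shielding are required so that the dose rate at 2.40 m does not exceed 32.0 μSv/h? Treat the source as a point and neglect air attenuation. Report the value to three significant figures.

At 2.40 m, distance alone gives (0.747/2.40)² = 0.09688, so 2270 × 0.09688 = 219.9 μSv/h.
Further attenuation needed: 219.9/32.0 = 6.872.
n = log₂(6.872) = 2.781 half-value layers.

2.78 half-value layers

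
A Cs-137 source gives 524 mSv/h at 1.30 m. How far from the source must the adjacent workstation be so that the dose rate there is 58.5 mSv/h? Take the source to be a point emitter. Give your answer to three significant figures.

By the inverse-square law, d₂ = d₁·√(I₁/I₂).
I₁/I₂ = 524/58.5 = 8.957, so d₂ = 1.30 × √8.957 = 3.891 m.

3.89 m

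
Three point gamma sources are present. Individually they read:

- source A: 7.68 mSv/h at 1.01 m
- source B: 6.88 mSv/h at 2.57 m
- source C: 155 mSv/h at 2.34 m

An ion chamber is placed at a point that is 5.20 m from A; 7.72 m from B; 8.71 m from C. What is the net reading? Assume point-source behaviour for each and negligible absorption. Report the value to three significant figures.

12.2 mSv/h

By superposition, sum each source's inverse-square contribution:
A: 7.68 × (1.01/5.20)² = 0.2897 mSv/h
B: 6.88 × (2.57/7.72)² = 0.7625 mSv/h
C: 155 × (2.34/8.71)² = 11.19 mSv/h
Total = 0.2897 + 0.7625 + 11.19 = 12.24 mSv/h.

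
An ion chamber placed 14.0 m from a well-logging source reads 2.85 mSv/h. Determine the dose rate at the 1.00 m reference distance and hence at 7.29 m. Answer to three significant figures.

559 mSv/h; 10.5 mSv/h

Since intensity falls as 1/r²,
At 1.00 m: 2.85 × (14.0/1.00)² = 2.85 × 196.0 = 558.6 mSv/h
At 7.29 m: (1.00/7.29)² = 0.01882, so 558.6 × 0.01882 = 10.51 mSv/h.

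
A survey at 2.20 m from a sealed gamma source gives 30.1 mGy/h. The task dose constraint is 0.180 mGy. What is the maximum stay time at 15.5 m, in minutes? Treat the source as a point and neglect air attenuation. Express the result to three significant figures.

17.8 min

Intensity scales as (d₁/d₂)², so rate at 15.5 m:
30.1 × (2.20/15.5)² = 30.1 × 0.02015 = 0.6065 mGy/h.
Stay time = 0.180 mGy ÷ 0.6065 mGy/h = 0.2968 h = 17.81 min.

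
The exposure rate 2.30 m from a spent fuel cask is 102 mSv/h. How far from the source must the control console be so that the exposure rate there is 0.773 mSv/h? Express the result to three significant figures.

26.4 m

Using I₁d₁² = I₂d₂², d₂ = d₁·√(I₁/I₂).
I₁/I₂ = 102/0.773 = 132.0, so d₂ = 2.30 × √132.0 = 26.42 m.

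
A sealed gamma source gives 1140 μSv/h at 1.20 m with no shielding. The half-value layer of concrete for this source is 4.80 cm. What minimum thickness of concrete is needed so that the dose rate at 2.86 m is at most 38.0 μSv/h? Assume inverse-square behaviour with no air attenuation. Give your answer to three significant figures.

11.5 cm

At 2.86 m, distance alone gives 1140 × (1.20/2.86)² = 1140 × 0.1760 = 200.6 μSv/h.
Further attenuation needed: 200.6/38.0 = 5.279.
n = log₂(5.279) = 2.400 half-value layers.
Thickness = 2.400 × 4.80 cm = 11.52 cm.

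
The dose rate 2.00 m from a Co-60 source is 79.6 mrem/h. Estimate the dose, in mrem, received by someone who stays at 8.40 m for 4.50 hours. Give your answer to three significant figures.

Applying the 1/r² law, rate at 8.40 m:
(2.00/8.40)² = 0.05669, so 79.6 × 0.05669 = 4.513 mrem/h.
Dose = rate × time = 4.513 mrem/h × 4.500 h = 20.31 mrem.

20.3 mrem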